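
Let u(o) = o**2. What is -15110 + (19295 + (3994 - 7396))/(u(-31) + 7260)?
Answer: -124203417/8221 ≈ -15108.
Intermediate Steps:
-15110 + (19295 + (3994 - 7396))/(u(-31) + 7260) = -15110 + (19295 + (3994 - 7396))/((-31)**2 + 7260) = -15110 + (19295 - 3402)/(961 + 7260) = -15110 + 15893/8221 = -124203417/8221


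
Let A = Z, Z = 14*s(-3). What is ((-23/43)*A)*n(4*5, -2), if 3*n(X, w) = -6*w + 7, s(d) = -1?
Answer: 6118/129 ≈ 47.426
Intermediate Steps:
Z = -14 (Z = 14*(-1) = -14)
n(X, w) = 7/3 - 2*w (n(X, w) = (-6*w + 7)/3 = (7 - 6*w)/3 = 7/3 - 2*w)
A = -14
((-23/43)*A)*n(4*5, -2) = (-23/43*(-14))*(7/3 - 2*(-2)) = (-23*1/43*(-14))*(7/3 + 4) = -23/43*(-14)*(19/3) = (322/43)*(19/3) = 6118/129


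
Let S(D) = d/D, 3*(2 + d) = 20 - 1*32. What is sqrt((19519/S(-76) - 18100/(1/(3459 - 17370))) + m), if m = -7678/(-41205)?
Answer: 4*sqrt(2971669525630985)/13735 ≈ 15876.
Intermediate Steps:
d = -6 (d = -2 + (20 - 1*32)/3 = -2 + (20 - 32)/3 = -2 + (1/3)*(-12) = -2 - 4 = -6)
S(D) = -6/D
m = 7678/41205 (m = -7678*(-1/41205) = 7678/41205 ≈ 0.18634)
sqrt((19519/S(-76) - 18100/(1/(3459 - 17370))) + m) = sqrt((19519/((-6/(-76))) - 18100/(1/(3459 - 17370))) + 7678/41205) = sqrt((19519/((-6*(-1/76))) - 18100/(1/(-13911))) + 7678/41205) = sqrt((19519/(3/38) - 18100/(-1/13911)) + 7678/41205) = sqrt((19519*(38/3) - 18100*(-13911)) + 7678/41205) = sqrt((741722/3 + 251789100) + 7678/41205) = sqrt(756109022/3 + 7678/41205) = sqrt(3461719141616/13735) = 4*sqrt(2971669525630985)/13735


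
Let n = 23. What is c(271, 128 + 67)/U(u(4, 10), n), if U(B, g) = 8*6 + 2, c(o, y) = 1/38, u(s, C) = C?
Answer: 1/1900 ≈ 0.00052632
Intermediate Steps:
c(o, y) = 1/38
U(B, g) = 50 (U(B, g) = 48 + 2 = 50)
c(271, 128 + 67)/U(u(4, 10), n) = (1/38)/50 = (1/38)*(1/50) = 1/1900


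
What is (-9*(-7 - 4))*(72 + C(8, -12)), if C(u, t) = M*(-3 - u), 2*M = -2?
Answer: 8217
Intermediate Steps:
M = -1 (M = (½)*(-2) = -1)
C(u, t) = 3 + u (C(u, t) = -(-3 - u) = 3 + u)
(-9*(-7 - 4))*(72 + C(8, -12)) = (-9*(-7 - 4))*(72 + (3 + 8)) = (-9*(-11))*(72 + 11) = 99*83 = 8217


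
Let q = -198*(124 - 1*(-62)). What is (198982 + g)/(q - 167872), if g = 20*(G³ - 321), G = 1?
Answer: -96291/102350 ≈ -0.94080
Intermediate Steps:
q = -36828 (q = -198*(124 + 62) = -198*186 = -36828)
g = -6400 (g = 20*(1³ - 321) = 20*(1 - 321) = 20*(-320) = -6400)
(198982 + g)/(q - 167872) = (198982 - 6400)/(-36828 - 167872) = 192582/(-204700) = 192582*(-1/204700) = -96291/102350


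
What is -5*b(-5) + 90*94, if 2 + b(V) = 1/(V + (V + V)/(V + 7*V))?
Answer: 160950/19 ≈ 8471.0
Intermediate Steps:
b(V) = -2 + 1/(¼ + V) (b(V) = -2 + 1/(V + (V + V)/(V + 7*V)) = -2 + 1/(V + (2*V)/((8*V))) = -2 + 1/(V + (2*V)*(1/(8*V))) = -2 + 1/(V + ¼) = -2 + 1/(¼ + V))
-5*b(-5) + 90*94 = -10*(1 - 4*(-5))/(1 + 4*(-5)) + 90*94 = -10*(1 + 20)/(1 - 20) + 8460 = -10*21/(-19) + 8460 = -10*(-1)*21/19 + 8460 = -5*(-42/19) + 8460 = 210/19 + 8460 = 160950/19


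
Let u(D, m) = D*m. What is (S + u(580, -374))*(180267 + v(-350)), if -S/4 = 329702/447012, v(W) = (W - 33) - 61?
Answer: -1453077162082742/37251 ≈ -3.9008e+10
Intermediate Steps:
v(W) = -94 + W (v(W) = (-33 + W) - 61 = -94 + W)
S = -329702/111753 (S = -1318808/447012 = -4*164851/223506 = -329702/111753 ≈ -2.9503)
(S + u(580, -374))*(180267 + v(-350)) = (-329702/111753 + 580*(-374))*(180267 + (-94 - 350)) = (-329702/111753 - 216920)*(180267 - 444) = -24241790462/111753*179823 = -1453077162082742/37251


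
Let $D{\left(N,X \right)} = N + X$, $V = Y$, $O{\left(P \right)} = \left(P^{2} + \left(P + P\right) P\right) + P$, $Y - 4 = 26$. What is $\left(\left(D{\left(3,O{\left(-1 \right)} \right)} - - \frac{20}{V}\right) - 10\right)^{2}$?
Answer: $\frac{169}{9} \approx 18.778$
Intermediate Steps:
$Y = 30$ ($Y = 4 + 26 = 30$)
$O{\left(P \right)} = P + 3 P^{2}$ ($O{\left(P \right)} = \left(P^{2} + 2 P P\right) + P = \left(P^{2} + 2 P^{2}\right) + P = 3 P^{2} + P = P + 3 P^{2}$)
$V = 30$
$\left(\left(D{\left(3,O{\left(-1 \right)} \right)} - - \frac{20}{V}\right) - 10\right)^{2} = \left(\left(\left(3 - \left(1 + 3 \left(-1\right)\right)\right) - - \frac{20}{30}\right) - 10\right)^{2} = \left(\left(\left(3 - \left(1 - 3\right)\right) - \left(-20\right) \frac{1}{30}\right) - 10\right)^{2} = \left(\left(\left(3 - -2\right) - - \frac{2}{3}\right) - 10\right)^{2} = \left(\left(\left(3 + 2\right) + \frac{2}{3}\right) - 10\right)^{2} = \left(\left(5 + \frac{2}{3}\right) - 10\right)^{2} = \left(\frac{17}{3} - 10\right)^{2} = \left(- \frac{13}{3}\right)^{2} = \frac{169}{9}$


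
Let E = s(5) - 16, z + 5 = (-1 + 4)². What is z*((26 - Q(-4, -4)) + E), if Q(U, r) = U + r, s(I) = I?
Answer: 92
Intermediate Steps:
z = 4 (z = -5 + (-1 + 4)² = -5 + 3² = -5 + 9 = 4)
E = -11 (E = 5 - 16 = -11)
z*((26 - Q(-4, -4)) + E) = 4*((26 - (-4 - 4)) - 11) = 4*((26 - 1*(-8)) - 11) = 4*((26 + 8) - 11) = 4*(34 - 11) = 4*23 = 92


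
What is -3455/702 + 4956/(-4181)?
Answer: -17924467/2935062 ≈ -6.1070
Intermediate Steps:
-3455/702 + 4956/(-4181) = -3455*1/702 + 4956*(-1/4181) = -3455/702 - 4956/4181 = -17924467/2935062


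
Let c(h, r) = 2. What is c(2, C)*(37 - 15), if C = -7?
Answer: 44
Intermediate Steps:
c(2, C)*(37 - 15) = 2*(37 - 15) = 2*22 = 44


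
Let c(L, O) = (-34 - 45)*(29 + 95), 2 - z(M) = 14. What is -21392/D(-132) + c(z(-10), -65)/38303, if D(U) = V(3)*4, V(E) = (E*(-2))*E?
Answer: 102334058/344727 ≈ 296.86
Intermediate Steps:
V(E) = -2*E² (V(E) = (-2*E)*E = -2*E²)
D(U) = -72 (D(U) = -2*3²*4 = -2*9*4 = -18*4 = -72)
z(M) = -12 (z(M) = 2 - 1*14 = 2 - 14 = -12)
c(L, O) = -9796 (c(L, O) = -79*124 = -9796)
-21392/D(-132) + c(z(-10), -65)/38303 = -21392/(-72) - 9796/38303 = -21392*(-1/72) - 9796*1/38303 = 2674/9 - 9796/38303 = 102334058/344727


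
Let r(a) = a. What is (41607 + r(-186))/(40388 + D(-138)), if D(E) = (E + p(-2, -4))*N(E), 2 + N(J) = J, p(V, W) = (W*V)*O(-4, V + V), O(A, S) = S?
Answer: 13807/21396 ≈ 0.64531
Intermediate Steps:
p(V, W) = 2*W*V² (p(V, W) = (W*V)*(V + V) = (V*W)*(2*V) = 2*W*V²)
N(J) = -2 + J
D(E) = (-32 + E)*(-2 + E) (D(E) = (E + 2*(-4)*(-2)²)*(-2 + E) = (E + 2*(-4)*4)*(-2 + E) = (E - 32)*(-2 + E) = (-32 + E)*(-2 + E))
(41607 + r(-186))/(40388 + D(-138)) = (41607 - 186)/(40388 + (-32 - 138)*(-2 - 138)) = 41421/(40388 - 170*(-140)) = 41421/(40388 + 23800) = 41421/64188 = 41421*(1/64188) = 13807/21396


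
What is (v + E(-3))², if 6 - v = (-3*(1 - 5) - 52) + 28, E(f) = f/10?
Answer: 31329/100 ≈ 313.29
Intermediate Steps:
E(f) = f/10 (E(f) = f*(⅒) = f/10)
v = 18 (v = 6 - ((-3*(1 - 5) - 52) + 28) = 6 - ((-3*(-4) - 52) + 28) = 6 - ((12 - 52) + 28) = 6 - (-40 + 28) = 6 - 1*(-12) = 6 + 12 = 18)
(v + E(-3))² = (18 + (⅒)*(-3))² = (18 - 3/10)² = (177/10)² = 31329/100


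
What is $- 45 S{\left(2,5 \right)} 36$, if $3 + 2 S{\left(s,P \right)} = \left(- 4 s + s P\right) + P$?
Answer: $-3240$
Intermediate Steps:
$S{\left(s,P \right)} = - \frac{3}{2} + \frac{P}{2} - 2 s + \frac{P s}{2}$ ($S{\left(s,P \right)} = - \frac{3}{2} + \frac{\left(- 4 s + s P\right) + P}{2} = - \frac{3}{2} + \frac{\left(- 4 s + P s\right) + P}{2} = - \frac{3}{2} + \frac{P - 4 s + P s}{2} = - \frac{3}{2} + \left(\frac{P}{2} - 2 s + \frac{P s}{2}\right) = - \frac{3}{2} + \frac{P}{2} - 2 s + \frac{P s}{2}$)
$- 45 S{\left(2,5 \right)} 36 = - 45 \left(- \frac{3}{2} + \frac{1}{2} \cdot 5 - 4 + \frac{1}{2} \cdot 5 \cdot 2\right) 36 = - 45 \left(- \frac{3}{2} + \frac{5}{2} - 4 + 5\right) 36 = \left(-45\right) 2 \cdot 36 = \left(-90\right) 36 = -3240$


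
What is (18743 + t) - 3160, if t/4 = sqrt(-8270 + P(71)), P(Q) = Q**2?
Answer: 15583 + 4*I*sqrt(3229) ≈ 15583.0 + 227.3*I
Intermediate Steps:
t = 4*I*sqrt(3229) (t = 4*sqrt(-8270 + 71**2) = 4*sqrt(-8270 + 5041) = 4*sqrt(-3229) = 4*(I*sqrt(3229)) = 4*I*sqrt(3229) ≈ 227.3*I)
(18743 + t) - 3160 = (18743 + 4*I*sqrt(3229)) - 3160 = 15583 + 4*I*sqrt(3229)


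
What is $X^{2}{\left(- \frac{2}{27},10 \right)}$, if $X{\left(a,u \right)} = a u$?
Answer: $\frac{400}{729} \approx 0.5487$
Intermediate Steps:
$X^{2}{\left(- \frac{2}{27},10 \right)} = \left(- \frac{2}{27} \cdot 10\right)^{2} = \left(\left(-2\right) \frac{1}{27} \cdot 10\right)^{2} = \left(\left(- \frac{2}{27}\right) 10\right)^{2} = \left(- \frac{20}{27}\right)^{2} = \frac{400}{729}$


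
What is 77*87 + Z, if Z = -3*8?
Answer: 6675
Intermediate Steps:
Z = -24
77*87 + Z = 77*87 - 24 = 6699 - 24 = 6675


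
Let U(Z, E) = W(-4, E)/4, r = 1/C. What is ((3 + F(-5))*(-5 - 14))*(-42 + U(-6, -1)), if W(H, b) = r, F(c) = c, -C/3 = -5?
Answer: -47861/30 ≈ -1595.4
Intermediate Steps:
C = 15 (C = -3*(-5) = 15)
r = 1/15 ≈ 0.066667
W(H, b) = 1/15
U(Z, E) = 1/60 (U(Z, E) = (1/15)/4 = (1/15)*(¼) = 1/60)
((3 + F(-5))*(-5 - 14))*(-42 + U(-6, -1)) = ((3 - 5)*(-5 - 14))*(-42 + 1/60) = -2*(-19)*(-2519/60) = 38*(-2519/60) = -47861/30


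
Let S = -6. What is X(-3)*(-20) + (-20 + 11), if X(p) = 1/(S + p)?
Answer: -61/9 ≈ -6.7778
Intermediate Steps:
X(p) = 1/(-6 + p)
X(-3)*(-20) + (-20 + 11) = -20/(-6 - 3) + (-20 + 11) = -20/(-9) - 9 = -1/9*(-20) - 9 = 20/9 - 9 = -61/9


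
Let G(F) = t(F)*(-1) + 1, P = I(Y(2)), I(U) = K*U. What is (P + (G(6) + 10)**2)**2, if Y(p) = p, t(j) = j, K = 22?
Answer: 4761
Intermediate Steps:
I(U) = 22*U
P = 44 (P = 22*2 = 44)
G(F) = 1 - F (G(F) = F*(-1) + 1 = -F + 1 = 1 - F)
(P + (G(6) + 10)**2)**2 = (44 + ((1 - 1*6) + 10)**2)**2 = (44 + ((1 - 6) + 10)**2)**2 = (44 + (-5 + 10)**2)**2 = (44 + 5**2)**2 = (44 + 25)**2 = 69**2 = 4761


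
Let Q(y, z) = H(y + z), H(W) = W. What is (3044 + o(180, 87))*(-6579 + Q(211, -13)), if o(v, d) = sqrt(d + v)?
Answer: -19423764 - 6381*sqrt(267) ≈ -1.9528e+7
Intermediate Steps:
Q(y, z) = y + z
(3044 + o(180, 87))*(-6579 + Q(211, -13)) = (3044 + sqrt(87 + 180))*(-6579 + (211 - 13)) = (3044 + sqrt(267))*(-6579 + 198) = (3044 + sqrt(267))*(-6381) = -19423764 - 6381*sqrt(267)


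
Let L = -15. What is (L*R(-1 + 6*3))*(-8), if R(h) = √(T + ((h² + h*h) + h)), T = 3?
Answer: 120*√598 ≈ 2934.5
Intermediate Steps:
R(h) = √(3 + h + 2*h²) (R(h) = √(3 + ((h² + h*h) + h)) = √(3 + ((h² + h²) + h)) = √(3 + (2*h² + h)) = √(3 + (h + 2*h²)) = √(3 + h + 2*h²))
(L*R(-1 + 6*3))*(-8) = -15*√(3 + (-1 + 6*3) + 2*(-1 + 6*3)²)*(-8) = -15*√(3 + (-1 + 18) + 2*(-1 + 18)²)*(-8) = -15*√(3 + 17 + 2*17²)*(-8) = -15*√(3 + 17 + 2*289)*(-8) = -15*√(3 + 17 + 578)*(-8) = -15*√598*(-8) = 120*√598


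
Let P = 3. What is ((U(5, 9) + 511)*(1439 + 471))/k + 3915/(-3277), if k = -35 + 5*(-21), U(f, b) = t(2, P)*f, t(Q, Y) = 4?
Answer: -11462463/1582 ≈ -7245.6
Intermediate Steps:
U(f, b) = 4*f
k = -140 (k = -35 - 105 = -140)
((U(5, 9) + 511)*(1439 + 471))/k + 3915/(-3277) = ((4*5 + 511)*(1439 + 471))/(-140) + 3915/(-3277) = ((20 + 511)*1910)*(-1/140) + 3915*(-1/3277) = (531*1910)*(-1/140) - 135/113 = 1014210*(-1/140) - 135/113 = -101421/14 - 135/113 = -11462463/1582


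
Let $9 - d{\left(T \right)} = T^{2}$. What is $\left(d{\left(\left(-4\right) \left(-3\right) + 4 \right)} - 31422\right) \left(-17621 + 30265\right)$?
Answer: $-400422836$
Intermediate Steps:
$d{\left(T \right)} = 9 - T^{2}$
$\left(d{\left(\left(-4\right) \left(-3\right) + 4 \right)} - 31422\right) \left(-17621 + 30265\right) = \left(\left(9 - \left(\left(-4\right) \left(-3\right) + 4\right)^{2}\right) - 31422\right) \left(-17621 + 30265\right) = \left(\left(9 - \left(12 + 4\right)^{2}\right) - 31422\right) 12644 = \left(\left(9 - 16^{2}\right) - 31422\right) 12644 = \left(\left(9 - 256\right) - 31422\right) 12644 = \left(-247 - 31422\right) 12644 = \left(-31669\right) 12644 = -400422836$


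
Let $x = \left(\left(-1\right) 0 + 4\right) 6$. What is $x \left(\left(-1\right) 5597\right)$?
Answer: $-134328$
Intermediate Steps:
$x = 24$ ($x = \left(0 + 4\right) 6 = 4 \cdot 6 = 24$)
$x \left(\left(-1\right) 5597\right) = 24 \left(\left(-1\right) 5597\right) = 24 \left(-5597\right) = -134328$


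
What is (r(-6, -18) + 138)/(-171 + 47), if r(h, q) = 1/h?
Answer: -827/744 ≈ -1.1116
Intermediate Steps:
(r(-6, -18) + 138)/(-171 + 47) = (1/(-6) + 138)/(-171 + 47) = (-⅙ + 138)/(-124) = (827/6)*(-1/124) = -827/744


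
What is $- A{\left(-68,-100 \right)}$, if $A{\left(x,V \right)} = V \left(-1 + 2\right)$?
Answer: $100$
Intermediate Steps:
$A{\left(x,V \right)} = V$ ($A{\left(x,V \right)} = V 1 = V$)
$- A{\left(-68,-100 \right)} = \left(-1\right) \left(-100\right) = 100$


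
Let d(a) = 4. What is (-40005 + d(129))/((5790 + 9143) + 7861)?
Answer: -40001/22794 ≈ -1.7549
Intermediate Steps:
(-40005 + d(129))/((5790 + 9143) + 7861) = (-40005 + 4)/((5790 + 9143) + 7861) = -40001/(14933 + 7861) = -40001/22794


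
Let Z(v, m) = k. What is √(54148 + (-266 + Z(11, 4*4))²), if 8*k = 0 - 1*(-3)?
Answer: √7981097/8 ≈ 353.14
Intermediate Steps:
k = 3/8 (k = (0 - 1*(-3))/8 = (0 + 3)/8 = (⅛)*3 = 3/8 ≈ 0.37500)
Z(v, m) = 3/8
√(54148 + (-266 + Z(11, 4*4))²) = √(54148 + (-266 + 3/8)²) = √(54148 + (-2125/8)²) = √(54148 + 4515625/64) = √(7981097/64) = √7981097/8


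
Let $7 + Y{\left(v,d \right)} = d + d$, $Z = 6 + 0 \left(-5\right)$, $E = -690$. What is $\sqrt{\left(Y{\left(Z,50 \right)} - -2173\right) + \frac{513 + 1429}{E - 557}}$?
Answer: $\frac{4 \sqrt{220076795}}{1247} \approx 47.586$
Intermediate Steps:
$Z = 6$ ($Z = 6 + 0 = 6$)
$Y{\left(v,d \right)} = -7 + 2 d$ ($Y{\left(v,d \right)} = -7 + \left(d + d\right) = -7 + 2 d$)
$\sqrt{\left(Y{\left(Z,50 \right)} - -2173\right) + \frac{513 + 1429}{E - 557}} = \sqrt{\left(\left(-7 + 2 \cdot 50\right) - -2173\right) + \frac{513 + 1429}{-690 - 557}} = \sqrt{\left(\left(-7 + 100\right) + 2173\right) + \frac{1942}{-1247}} = \sqrt{\left(93 + 2173\right) + 1942 \left(- \frac{1}{1247}\right)} = \sqrt{2266 - \frac{1942}{1247}} = \sqrt{\frac{2823760}{1247}} = \frac{4 \sqrt{220076795}}{1247}$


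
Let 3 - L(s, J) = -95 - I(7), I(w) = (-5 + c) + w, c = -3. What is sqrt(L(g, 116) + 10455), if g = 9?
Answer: 2*sqrt(2638) ≈ 102.72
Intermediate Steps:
I(w) = -8 + w (I(w) = (-5 - 3) + w = -8 + w)
L(s, J) = 97 (L(s, J) = 3 - (-95 - (-8 + 7)) = 3 - (-95 - 1*(-1)) = 3 - (-95 + 1) = 3 - 1*(-94) = 3 + 94 = 97)
sqrt(L(g, 116) + 10455) = sqrt(97 + 10455) = sqrt(10552) = 2*sqrt(2638)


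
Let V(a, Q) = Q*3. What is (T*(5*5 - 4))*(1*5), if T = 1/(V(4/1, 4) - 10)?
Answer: 105/2 ≈ 52.500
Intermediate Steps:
V(a, Q) = 3*Q
T = 1/2 (T = 1/(3*4 - 10) = 1/(12 - 10) = 1/2 ≈ 0.50000)
(T*(5*5 - 4))*(1*5) = ((5*5 - 4)/2)*(1*5) = ((25 - 4)/2)*5 = ((1/2)*21)*5 = (21/2)*5 = 105/2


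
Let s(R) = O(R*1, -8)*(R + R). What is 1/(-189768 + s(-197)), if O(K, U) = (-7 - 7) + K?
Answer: -1/106634 ≈ -9.3779e-6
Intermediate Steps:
O(K, U) = -14 + K
s(R) = 2*R*(-14 + R) (s(R) = (-14 + R*1)*(R + R) = (-14 + R)*(2*R) = 2*R*(-14 + R))
1/(-189768 + s(-197)) = 1/(-189768 + 2*(-197)*(-14 - 197)) = 1/(-189768 + 2*(-197)*(-211)) = 1/(-189768 + 83134) = 1/(-106634) = -1/106634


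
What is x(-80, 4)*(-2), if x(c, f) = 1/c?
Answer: 1/40 ≈ 0.025000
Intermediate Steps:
x(-80, 4)*(-2) = -2/(-80) = -1/80*(-2) = 1/40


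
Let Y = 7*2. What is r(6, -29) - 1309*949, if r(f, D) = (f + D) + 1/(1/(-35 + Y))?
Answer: -1242285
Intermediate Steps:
Y = 14
r(f, D) = -21 + D + f (r(f, D) = (f + D) + 1/(1/(-35 + 14)) = (D + f) + 1/(1/(-21)) = (D + f) + 1/(-1/21) = (D + f) - 21 = -21 + D + f)
r(6, -29) - 1309*949 = (-21 - 29 + 6) - 1309*949 = -44 - 1242241 = -1242285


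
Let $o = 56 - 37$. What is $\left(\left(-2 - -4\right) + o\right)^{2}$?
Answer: $441$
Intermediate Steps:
$o = 19$ ($o = 56 - 37 = 19$)
$\left(\left(-2 - -4\right) + o\right)^{2} = \left(\left(-2 - -4\right) + 19\right)^{2} = \left(\left(-2 + 4\right) + 19\right)^{2} = \left(2 + 19\right)^{2} = 21^{2} = 441$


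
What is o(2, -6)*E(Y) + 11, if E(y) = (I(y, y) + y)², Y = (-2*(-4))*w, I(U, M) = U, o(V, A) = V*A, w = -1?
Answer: -3061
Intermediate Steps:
o(V, A) = A*V
Y = -8 (Y = -2*(-4)*(-1) = 8*(-1) = -8)
E(y) = 4*y² (E(y) = (y + y)² = (2*y)² = 4*y²)
o(2, -6)*E(Y) + 11 = (-6*2)*(4*(-8)²) + 11 = -48*64 + 11 = -12*256 + 11 = -3072 + 11 = -3061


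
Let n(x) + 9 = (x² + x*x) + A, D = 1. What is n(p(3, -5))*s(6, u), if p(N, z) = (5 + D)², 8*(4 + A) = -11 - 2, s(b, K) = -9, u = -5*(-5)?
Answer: -185571/8 ≈ -23196.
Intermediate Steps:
u = 25
A = -45/8 (A = -4 + (-11 - 2)/8 = -4 + (⅛)*(-13) = -4 - 13/8 = -45/8 ≈ -5.6250)
p(N, z) = 36 (p(N, z) = (5 + 1)² = 6² = 36)
n(x) = -117/8 + 2*x² (n(x) = -9 + ((x² + x*x) - 45/8) = -9 + ((x² + x²) - 45/8) = -9 + (2*x² - 45/8) = -9 + (-45/8 + 2*x²) = -117/8 + 2*x²)
n(p(3, -5))*s(6, u) = (-117/8 + 2*36²)*(-9) = (-117/8 + 2*1296)*(-9) = (-117/8 + 2592)*(-9) = (20619/8)*(-9) = -185571/8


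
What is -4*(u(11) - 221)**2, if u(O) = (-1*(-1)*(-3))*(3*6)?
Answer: -302500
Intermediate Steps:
u(O) = -54 (u(O) = (1*(-3))*18 = -3*18 = -54)
-4*(u(11) - 221)**2 = -4*(-54 - 221)**2 = -4*(-275)**2 = -4*75625 = -302500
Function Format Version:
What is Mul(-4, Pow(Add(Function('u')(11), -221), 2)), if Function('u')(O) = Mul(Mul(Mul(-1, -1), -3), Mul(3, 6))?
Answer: -302500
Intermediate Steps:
Function('u')(O) = -54 (Function('u')(O) = Mul(Mul(1, -3), 18) = Mul(-3, 18) = -54)
Mul(-4, Pow(Add(Function('u')(11), -221), 2)) = Mul(-4, Pow(Add(-54, -221), 2)) = Mul(-4, Pow(-275, 2)) = Mul(-4, 75625) = -302500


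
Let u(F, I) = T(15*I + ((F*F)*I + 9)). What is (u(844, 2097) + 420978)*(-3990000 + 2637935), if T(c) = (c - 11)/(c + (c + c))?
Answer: -2550768476479611930685/4481400168 ≈ -5.6919e+11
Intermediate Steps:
T(c) = (-11 + c)/(3*c) (T(c) = (-11 + c)/(c + 2*c) = (-11 + c)/((3*c)) = (-11 + c)*(1/(3*c)) = (-11 + c)/(3*c))
u(F, I) = (-2 + 15*I + I*F²)/(3*(9 + 15*I + I*F²)) (u(F, I) = (-11 + (15*I + ((F*F)*I + 9)))/(3*(15*I + ((F*F)*I + 9))) = (-11 + (15*I + (F²*I + 9)))/(3*(15*I + (F²*I + 9))) = (-11 + (15*I + (I*F² + 9)))/(3*(15*I + (I*F² + 9))) = (-11 + (15*I + (9 + I*F²)))/(3*(15*I + (9 + I*F²))) = (-11 + (9 + 15*I + I*F²))/(3*(9 + 15*I + I*F²)) = (-2 + 15*I + I*F²)/(3*(9 + 15*I + I*F²)))
(u(844, 2097) + 420978)*(-3990000 + 2637935) = ((-2 + 15*2097 + 2097*844²)/(3*(9 + 15*2097 + 2097*844²)) + 420978)*(-3990000 + 2637935) = ((-2 + 31455 + 2097*712336)/(3*(9 + 31455 + 2097*712336)) + 420978)*(-1352065) = ((-2 + 31455 + 1493768592)/(3*(9 + 31455 + 1493768592)) + 420978)*(-1352065) = ((⅓)*1493800045/1493800056 + 420978)*(-1352065) = ((⅓)*(1/1493800056)*1493800045 + 420978)*(-1352065) = (1493800045/4481400168 + 420978)*(-1352065) = (1886572373724349/4481400168)*(-1352065) = -2550768476479611930685/4481400168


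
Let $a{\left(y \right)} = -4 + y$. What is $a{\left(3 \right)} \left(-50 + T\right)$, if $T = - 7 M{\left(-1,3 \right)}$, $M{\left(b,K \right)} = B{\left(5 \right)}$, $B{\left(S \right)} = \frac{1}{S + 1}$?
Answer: $\frac{307}{6} \approx 51.167$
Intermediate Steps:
$B{\left(S \right)} = \frac{1}{1 + S}$
$M{\left(b,K \right)} = \frac{1}{6}$ ($M{\left(b,K \right)} = \frac{1}{1 + 5} = \frac{1}{6}$)
$T = - \frac{7}{6}$ ($T = \left(-7\right) \frac{1}{6} = - \frac{7}{6} \approx -1.1667$)
$a{\left(3 \right)} \left(-50 + T\right) = \left(-4 + 3\right) \left(-50 - \frac{7}{6}\right) = \left(-1\right) \left(- \frac{307}{6}\right) = \frac{307}{6}$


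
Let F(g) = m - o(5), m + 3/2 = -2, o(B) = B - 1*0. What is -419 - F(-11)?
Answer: -821/2 ≈ -410.50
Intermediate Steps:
o(B) = B (o(B) = B + 0 = B)
m = -7/2 (m = -3/2 - 2 = -7/2 ≈ -3.5000)
F(g) = -17/2 (F(g) = -7/2 - 1*5 = -7/2 - 5 = -17/2)
-419 - F(-11) = -419 - 1*(-17/2) = -419 + 17/2 = -821/2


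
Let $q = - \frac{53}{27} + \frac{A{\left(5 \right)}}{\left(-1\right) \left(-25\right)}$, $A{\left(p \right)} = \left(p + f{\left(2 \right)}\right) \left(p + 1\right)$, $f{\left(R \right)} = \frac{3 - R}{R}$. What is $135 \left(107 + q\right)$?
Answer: $\frac{71791}{5} \approx 14358.0$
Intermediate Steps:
$f{\left(R \right)} = \frac{3 - R}{R}$
$A{\left(p \right)} = \left(1 + p\right) \left(\frac{1}{2} + p\right)$ ($A{\left(p \right)} = \left(p + \frac{3 - 2}{2}\right) \left(p + 1\right) = \left(p + \frac{3 - 2}{2}\right) \left(1 + p\right) = \left(p + \frac{1}{2} \cdot 1\right) \left(1 + p\right) = \left(p + \frac{1}{2}\right) \left(1 + p\right) = \left(\frac{1}{2} + p\right) \left(1 + p\right) = \left(1 + p\right) \left(\frac{1}{2} + p\right)$)
$q = - \frac{434}{675}$ ($q = - \frac{53}{27} + \frac{\frac{1}{2} + 5^{2} + \frac{3}{2} \cdot 5}{\left(-1\right) \left(-25\right)} = \left(-53\right) \frac{1}{27} + \frac{\frac{1}{2} + 25 + \frac{15}{2}}{25} = - \frac{53}{27} + 33 \cdot \frac{1}{25} = - \frac{53}{27} + \frac{33}{25} = - \frac{434}{675} \approx -0.64296$)
$135 \left(107 + q\right) = 135 \left(107 - \frac{434}{675}\right) = 135 \cdot \frac{71791}{675} = \frac{71791}{5}$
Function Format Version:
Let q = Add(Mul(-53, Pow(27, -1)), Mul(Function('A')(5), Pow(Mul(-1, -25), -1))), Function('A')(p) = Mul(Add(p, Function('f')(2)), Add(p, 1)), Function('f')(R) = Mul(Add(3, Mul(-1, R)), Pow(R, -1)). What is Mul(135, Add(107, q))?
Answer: Rational(71791, 5) ≈ 14358.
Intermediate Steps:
Function('f')(R) = Mul(Pow(R, -1), Add(3, Mul(-1, R)))
Function('A')(p) = Mul(Add(1, p), Add(Rational(1, 2), p)) (Function('A')(p) = Mul(Add(p, Mul(Pow(2, -1), Add(3, Mul(-1, 2)))), Add(p, 1)) = Mul(Add(p, Mul(Rational(1, 2), Add(3, -2))), Add(1, p)) = Mul(Add(p, Mul(Rational(1, 2), 1)), Add(1, p)) = Mul(Add(p, Rational(1, 2)), Add(1, p)) = Mul(Add(Rational(1, 2), p), Add(1, p)) = Mul(Add(1, p), Add(Rational(1, 2), p)))
q = Rational(-434, 675) (q = Add(Mul(-53, Pow(27, -1)), Mul(Add(Rational(1, 2), Pow(5, 2), Mul(Rational(3, 2), 5)), Pow(Mul(-1, -25), -1))) = Add(Mul(-53, Rational(1, 27)), Mul(Add(Rational(1, 2), 25, Rational(15, 2)), Pow(25, -1))) = Add(Rational(-53, 27), Mul(33, Rational(1, 25))) = Add(Rational(-53, 27), Rational(33, 25)) = Rational(-434, 675) ≈ -0.64296)
Mul(135, Add(107, q)) = Mul(135, Add(107, Rational(-434, 675))) = Mul(135, Rational(71791, 675)) = Rational(71791, 5)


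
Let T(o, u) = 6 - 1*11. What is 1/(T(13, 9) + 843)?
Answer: 1/838 ≈ 0.0011933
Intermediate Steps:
T(o, u) = -5 (T(o, u) = 6 - 11 = -5)
1/(T(13, 9) + 843) = 1/(-5 + 843) = 1/838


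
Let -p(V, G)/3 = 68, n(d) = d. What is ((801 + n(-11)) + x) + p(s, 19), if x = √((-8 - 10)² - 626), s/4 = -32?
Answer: 586 + I*√302 ≈ 586.0 + 17.378*I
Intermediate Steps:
s = -128 (s = 4*(-32) = -128)
p(V, G) = -204 (p(V, G) = -3*68 = -204)
x = I*√302 (x = √((-18)² - 626) = √(324 - 626) = √(-302) = I*√302 ≈ 17.378*I)
((801 + n(-11)) + x) + p(s, 19) = ((801 - 11) + I*√302) - 204 = (790 + I*√302) - 204 = 586 + I*√302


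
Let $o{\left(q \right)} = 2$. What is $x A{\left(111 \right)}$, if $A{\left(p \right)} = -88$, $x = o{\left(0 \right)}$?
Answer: $-176$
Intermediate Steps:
$x = 2$
$x A{\left(111 \right)} = 2 \left(-88\right) = -176$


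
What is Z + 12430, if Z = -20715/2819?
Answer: 35019455/2819 ≈ 12423.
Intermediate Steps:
Z = -20715/2819 (Z = -20715*1/2819 = -20715/2819 ≈ -7.3484)
Z + 12430 = -20715/2819 + 12430 = 35019455/2819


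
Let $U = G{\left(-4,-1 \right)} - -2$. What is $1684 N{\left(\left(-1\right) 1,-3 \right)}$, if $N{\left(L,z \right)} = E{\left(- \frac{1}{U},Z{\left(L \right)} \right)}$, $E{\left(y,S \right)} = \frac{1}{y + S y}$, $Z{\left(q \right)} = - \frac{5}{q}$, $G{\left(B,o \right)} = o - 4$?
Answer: $842$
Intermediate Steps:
$G{\left(B,o \right)} = -4 + o$
$U = -3$ ($U = \left(-4 - 1\right) - -2 = -5 + 2 = -3$)
$N{\left(L,z \right)} = \frac{3}{1 - \frac{5}{L}}$ ($N{\left(L,z \right)} = \frac{1}{- \frac{1}{-3} \left(1 - \frac{5}{L}\right)} = \frac{1}{\left(-1\right) \left(- \frac{1}{3}\right) \left(1 - \frac{5}{L}\right)} = \frac{\frac{1}{\frac{1}{3}}}{1 - \frac{5}{L}} = \frac{3}{1 - \frac{5}{L}}$)
$1684 N{\left(\left(-1\right) 1,-3 \right)} = 1684 \frac{3 \left(\left(-1\right) 1\right)}{-5 - 1} = 1684 \cdot 3 \left(-1\right) \frac{1}{-5 - 1} = 1684 \cdot 3 \left(-1\right) \frac{1}{-6} = 1684 \cdot 3 \left(-1\right) \left(- \frac{1}{6}\right) = 1684 \cdot \frac{1}{2} = 842$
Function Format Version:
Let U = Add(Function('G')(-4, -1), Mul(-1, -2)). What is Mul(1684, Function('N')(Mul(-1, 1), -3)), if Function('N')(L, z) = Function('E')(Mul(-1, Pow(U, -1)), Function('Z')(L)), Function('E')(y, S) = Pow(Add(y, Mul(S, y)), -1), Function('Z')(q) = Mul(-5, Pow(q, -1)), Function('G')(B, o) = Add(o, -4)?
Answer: 842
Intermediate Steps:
Function('G')(B, o) = Add(-4, o)
U = -3 (U = Add(Add(-4, -1), Mul(-1, -2)) = Add(-5, 2) = -3)
Function('N')(L, z) = Mul(3, Pow(Add(1, Mul(-5, Pow(L, -1))), -1)) (Function('N')(L, z) = Mul(Pow(Mul(-1, Pow(-3, -1)), -1), Pow(Add(1, Mul(-5, Pow(L, -1))), -1)) = Mul(Pow(Mul(-1, Rational(-1, 3)), -1), Pow(Add(1, Mul(-5, Pow(L, -1))), -1)) = Mul(Pow(Rational(1, 3), -1), Pow(Add(1, Mul(-5, Pow(L, -1))), -1)) = Mul(3, Pow(Add(1, Mul(-5, Pow(L, -1))), -1)))
Mul(1684, Function('N')(Mul(-1, 1), -3)) = Mul(1684, Mul(3, Mul(-1, 1), Pow(Add(-5, Mul(-1, 1)), -1))) = Mul(1684, Mul(3, -1, Pow(Add(-5, -1), -1))) = Mul(1684, Mul(3, -1, Pow(-6, -1))) = Mul(1684, Mul(3, -1, Rational(-1, 6))) = Mul(1684, Rational(1, 2)) = 842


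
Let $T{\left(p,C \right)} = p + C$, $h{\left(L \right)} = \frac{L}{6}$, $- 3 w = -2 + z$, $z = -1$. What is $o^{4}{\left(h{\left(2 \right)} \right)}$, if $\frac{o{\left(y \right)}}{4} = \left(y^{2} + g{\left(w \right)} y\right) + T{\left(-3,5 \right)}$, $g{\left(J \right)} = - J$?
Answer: $\frac{16777216}{6561} \approx 2557.1$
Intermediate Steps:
$w = 1$ ($w = - \frac{-2 - 1}{3} = \left(- \frac{1}{3}\right) \left(-3\right) = 1$)
$h{\left(L \right)} = \frac{L}{6}$ ($h{\left(L \right)} = L \frac{1}{6} = \frac{L}{6}$)
$T{\left(p,C \right)} = C + p$
$o{\left(y \right)} = 8 - 4 y + 4 y^{2}$ ($o{\left(y \right)} = 4 \left(\left(y^{2} + \left(-1\right) 1 y\right) + \left(5 - 3\right)\right) = 4 \left(\left(y^{2} - y\right) + 2\right) = 4 \left(2 + y^{2} - y\right) = 8 - 4 y + 4 y^{2}$)
$o^{4}{\left(h{\left(2 \right)} \right)} = \left(8 - 4 \cdot \frac{1}{6} \cdot 2 + 4 \left(\frac{1}{6} \cdot 2\right)^{2}\right)^{4} = \left(8 - \frac{4}{3} + \frac{4}{9}\right)^{4} = \left(\frac{64}{9}\right)^{4} = \frac{16777216}{6561}$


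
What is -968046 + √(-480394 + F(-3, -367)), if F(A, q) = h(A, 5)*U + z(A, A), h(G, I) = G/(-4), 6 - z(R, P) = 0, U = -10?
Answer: -968046 + I*√1921582/2 ≈ -9.6805e+5 + 693.11*I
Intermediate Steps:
z(R, P) = 6 (z(R, P) = 6 - 1*0 = 6 + 0 = 6)
h(G, I) = -G/4 (h(G, I) = G*(-¼) = -G/4)
F(A, q) = 6 + 5*A/2 (F(A, q) = -A/4*(-10) + 6 = 5*A/2 + 6 = 6 + 5*A/2)
-968046 + √(-480394 + F(-3, -367)) = -968046 + √(-480394 + (6 + (5/2)*(-3))) = -968046 + √(-480394 + (6 - 15/2)) = -968046 + √(-480394 - 3/2) = -968046 + √(-960791/2) = -968046 + I*√1921582/2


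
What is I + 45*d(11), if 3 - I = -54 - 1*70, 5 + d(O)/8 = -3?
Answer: -2753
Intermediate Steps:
d(O) = -64 (d(O) = -40 + 8*(-3) = -40 - 24 = -64)
I = 127 (I = 3 - (-54 - 1*70) = 3 - (-54 - 70) = 3 - 1*(-124) = 3 + 124 = 127)
I + 45*d(11) = 127 + 45*(-64) = 127 - 2880 = -2753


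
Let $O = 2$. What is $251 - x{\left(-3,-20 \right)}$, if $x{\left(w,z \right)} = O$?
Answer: $249$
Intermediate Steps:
$x{\left(w,z \right)} = 2$
$251 - x{\left(-3,-20 \right)} = 251 - 2 = 249$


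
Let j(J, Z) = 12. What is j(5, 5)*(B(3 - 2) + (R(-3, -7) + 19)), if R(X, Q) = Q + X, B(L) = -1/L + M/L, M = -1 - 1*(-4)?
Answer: 132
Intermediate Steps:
M = 3 (M = -1 + 4 = 3)
B(L) = 2/L (B(L) = -1/L + 3/L = 2/L)
j(5, 5)*(B(3 - 2) + (R(-3, -7) + 19)) = 12*(2/(3 - 2) + ((-7 - 3) + 19)) = 12*(2/1 + (-10 + 19)) = 12*(2*1 + 9) = 12*(2 + 9) = 12*11 = 132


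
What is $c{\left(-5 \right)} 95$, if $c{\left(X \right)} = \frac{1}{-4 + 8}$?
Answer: $\frac{95}{4} \approx 23.75$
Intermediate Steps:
$c{\left(X \right)} = \frac{1}{4}$
$c{\left(-5 \right)} 95 = \frac{1}{4} \cdot 95 = \frac{95}{4}$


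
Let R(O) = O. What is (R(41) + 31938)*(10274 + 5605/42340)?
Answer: 2782216267587/8468 ≈ 3.2856e+8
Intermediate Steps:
(R(41) + 31938)*(10274 + 5605/42340) = (41 + 31938)*(10274 + 5605/42340) = 31979*(10274 + 5605*(1/42340)) = 31979*(10274 + 1121/8468) = 31979*(87001353/8468) = 2782216267587/8468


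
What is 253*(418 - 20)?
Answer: 100694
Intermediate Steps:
253*(418 - 20) = 253*398 = 100694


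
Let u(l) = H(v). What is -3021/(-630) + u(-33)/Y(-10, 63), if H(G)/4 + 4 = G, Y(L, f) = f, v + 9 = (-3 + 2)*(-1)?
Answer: 121/30 ≈ 4.0333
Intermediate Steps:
v = -8 (v = -9 + (-3 + 2)*(-1) = -9 - 1*(-1) = -9 + 1 = -8)
H(G) = -16 + 4*G
u(l) = -48 (u(l) = -16 + 4*(-8) = -16 - 32 = -48)
-3021/(-630) + u(-33)/Y(-10, 63) = -3021/(-630) - 48/63 = -3021*(-1/630) - 48*1/63 = 1007/210 - 16/21 = 121/30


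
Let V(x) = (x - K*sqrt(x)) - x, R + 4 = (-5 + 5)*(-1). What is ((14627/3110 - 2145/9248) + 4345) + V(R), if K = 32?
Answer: 62548180573/14380640 - 64*I ≈ 4349.5 - 64.0*I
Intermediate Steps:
R = -4 (R = -4 + (-5 + 5)*(-1) = -4 + 0*(-1) = -4 + 0 = -4)
V(x) = -32*sqrt(x) (V(x) = (x - 32*sqrt(x)) - x = -32*sqrt(x))
((14627/3110 - 2145/9248) + 4345) + V(R) = ((14627/3110 - 2145/9248) + 4345) - 64*I = (64299773/14380640 + 4345) - 64*I = 62548180573/14380640 - 64*I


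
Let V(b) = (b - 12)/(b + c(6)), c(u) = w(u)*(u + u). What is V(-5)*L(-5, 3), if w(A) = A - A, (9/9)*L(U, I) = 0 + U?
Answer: -17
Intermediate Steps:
L(U, I) = U (L(U, I) = 0 + U = U)
w(A) = 0
c(u) = 0 (c(u) = 0*(u + u) = 0*(2*u) = 0)
V(b) = (-12 + b)/b (V(b) = (b - 12)/(b + 0) = (-12 + b)/b)
V(-5)*L(-5, 3) = ((-12 - 5)/(-5))*(-5) = -⅕*(-17)*(-5) = (17/5)*(-5) = -17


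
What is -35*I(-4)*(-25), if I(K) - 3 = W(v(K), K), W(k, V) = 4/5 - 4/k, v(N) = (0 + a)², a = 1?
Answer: -175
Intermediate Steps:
v(N) = 1 (v(N) = (0 + 1)² = 1² = 1)
W(k, V) = ⅘ - 4/k (W(k, V) = 4*(⅕) - 4/k = ⅘ - 4/k)
I(K) = -⅕ (I(K) = 3 + (⅘ - 4/1) = 3 + (⅘ - 4*1) = 3 + (⅘ - 4) = 3 - 16/5 = -⅕)
-35*I(-4)*(-25) = -35*(-⅕)*(-25) = 7*(-25) = -175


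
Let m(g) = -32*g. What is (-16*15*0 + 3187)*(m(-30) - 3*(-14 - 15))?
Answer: 3336789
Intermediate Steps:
(-16*15*0 + 3187)*(m(-30) - 3*(-14 - 15)) = (-16*15*0 + 3187)*(-32*(-30) - 3*(-14 - 15)) = (-240*0 + 3187)*(960 - 3*(-29)) = (0 + 3187)*(960 + 87) = 3187*1047 = 3336789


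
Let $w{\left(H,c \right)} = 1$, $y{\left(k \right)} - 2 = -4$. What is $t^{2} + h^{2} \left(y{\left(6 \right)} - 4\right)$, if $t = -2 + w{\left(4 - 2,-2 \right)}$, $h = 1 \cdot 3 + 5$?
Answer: $-383$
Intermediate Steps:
$y{\left(k \right)} = -2$ ($y{\left(k \right)} = 2 - 4 = -2$)
$h = 8$ ($h = 3 + 5 = 8$)
$t = -1$ ($t = -2 + 1 = -1$)
$t^{2} + h^{2} \left(y{\left(6 \right)} - 4\right) = \left(-1\right)^{2} + 8^{2} \left(-2 - 4\right) = 1 + 64 \left(-6\right) = 1 - 384 = -383$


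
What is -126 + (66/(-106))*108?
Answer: -10242/53 ≈ -193.25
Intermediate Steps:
-126 + (66/(-106))*108 = -126 + (66*(-1/106))*108 = -126 - 33/53*108 = -126 - 3564/53 = -10242/53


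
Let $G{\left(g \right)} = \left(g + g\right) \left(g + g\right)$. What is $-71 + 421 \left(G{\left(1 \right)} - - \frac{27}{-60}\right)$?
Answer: $\frac{28471}{20} \approx 1423.6$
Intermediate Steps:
$G{\left(g \right)} = 4 g^{2}$ ($G{\left(g \right)} = 2 g 2 g = 4 g^{2}$)
$-71 + 421 \left(G{\left(1 \right)} - - \frac{27}{-60}\right) = -71 + 421 \left(4 \cdot 1^{2} - - \frac{27}{-60}\right) = -71 + 421 \left(4 \cdot 1 - \left(-27\right) \left(- \frac{1}{60}\right)\right) = -71 + 421 \left(4 - \frac{9}{20}\right) = -71 + 421 \cdot \frac{71}{20} = -71 + \frac{29891}{20} = \frac{28471}{20}$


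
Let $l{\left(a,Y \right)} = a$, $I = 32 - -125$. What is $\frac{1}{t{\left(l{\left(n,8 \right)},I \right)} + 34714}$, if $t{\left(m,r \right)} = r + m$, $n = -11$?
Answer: $\frac{1}{34860} \approx 2.8686 \cdot 10^{-5}$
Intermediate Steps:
$I = 157$ ($I = 32 + 125 = 157$)
$t{\left(m,r \right)} = m + r$
$\frac{1}{t{\left(l{\left(n,8 \right)},I \right)} + 34714} = \frac{1}{\left(-11 + 157\right) + 34714} = \frac{1}{146 + 34714} = \frac{1}{34860}$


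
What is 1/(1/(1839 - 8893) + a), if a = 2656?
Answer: 7054/18735423 ≈ 0.00037651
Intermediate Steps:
1/(1/(1839 - 8893) + a) = 1/(1/(1839 - 8893) + 2656) = 1/(1/(-7054) + 2656) = 1/(-1/7054 + 2656) = 1/(18735423/7054) = 7054/18735423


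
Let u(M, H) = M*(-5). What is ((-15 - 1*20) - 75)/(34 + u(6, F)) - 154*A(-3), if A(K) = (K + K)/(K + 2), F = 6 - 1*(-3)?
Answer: -1903/2 ≈ -951.50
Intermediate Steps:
F = 9 (F = 6 + 3 = 9)
u(M, H) = -5*M
A(K) = 2*K/(2 + K) (A(K) = (2*K)/(2 + K) = 2*K/(2 + K))
((-15 - 1*20) - 75)/(34 + u(6, F)) - 154*A(-3) = ((-15 - 1*20) - 75)/(34 - 5*6) - 308*(-3)/(2 - 3) = ((-15 - 20) - 75)/(34 - 30) - 308*(-3)/(-1) = (-35 - 75)/4 - 308*(-3)*(-1) = -110*¼ - 154*6 = -55/2 - 924 = -1903/2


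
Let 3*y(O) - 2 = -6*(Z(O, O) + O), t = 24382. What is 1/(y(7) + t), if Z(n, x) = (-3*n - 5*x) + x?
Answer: 3/73400 ≈ 4.0872e-5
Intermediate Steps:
Z(n, x) = -4*x - 3*n (Z(n, x) = (-5*x - 3*n) + x = -4*x - 3*n)
y(O) = ⅔ + 12*O (y(O) = ⅔ + (-6*((-4*O - 3*O) + O))/3 = ⅔ + (-6*(-7*O + O))/3 = ⅔ + (-(-36)*O)/3 = ⅔ + (36*O)/3 = ⅔ + 12*O)
1/(y(7) + t) = 1/((⅔ + 12*7) + 24382) = 1/((⅔ + 84) + 24382) = 1/(254/3 + 24382) = 1/(73400/3) = 3/73400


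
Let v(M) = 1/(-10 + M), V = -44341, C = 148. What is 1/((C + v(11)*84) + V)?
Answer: -1/44109 ≈ -2.2671e-5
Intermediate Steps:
1/((C + v(11)*84) + V) = 1/((148 + 84/(-10 + 11)) - 44341) = 1/((148 + 84/1) - 44341) = 1/((148 + 1*84) - 44341) = 1/((148 + 84) - 44341) = 1/(232 - 44341) = 1/(-44109) = -1/44109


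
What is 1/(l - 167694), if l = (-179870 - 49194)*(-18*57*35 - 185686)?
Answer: 1/50759498450 ≈ 1.9701e-11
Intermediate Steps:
l = 50759666144 (l = -229064*(-1026*35 - 185686) = -229064*(-35910 - 185686) = -229064*(-221596) = 50759666144)
1/(l - 167694) = 1/(50759666144 - 167694) = 1/50759498450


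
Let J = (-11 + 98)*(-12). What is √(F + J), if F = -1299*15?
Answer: 3*I*√2281 ≈ 143.28*I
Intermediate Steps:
F = -19485
J = -1044 (J = 87*(-12) = -1044)
√(F + J) = √(-19485 - 1044) = √(-20529) = 3*I*√2281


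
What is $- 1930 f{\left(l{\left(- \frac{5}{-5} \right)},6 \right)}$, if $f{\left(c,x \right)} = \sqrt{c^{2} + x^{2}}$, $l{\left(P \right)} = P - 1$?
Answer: $-11580$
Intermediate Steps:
$l{\left(P \right)} = -1 + P$
$- 1930 f{\left(l{\left(- \frac{5}{-5} \right)},6 \right)} = - 1930 \sqrt{\left(-1 - \frac{5}{-5}\right)^{2} + 6^{2}} = - 1930 \sqrt{\left(-1 - -1\right)^{2} + 36} = - 1930 \sqrt{\left(-1 + 1\right)^{2} + 36} = - 1930 \sqrt{0^{2} + 36} = - 1930 \sqrt{0 + 36} = - 1930 \sqrt{36} = \left(-1930\right) 6 = -11580$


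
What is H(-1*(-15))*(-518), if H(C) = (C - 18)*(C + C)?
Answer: 46620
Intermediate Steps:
H(C) = 2*C*(-18 + C) (H(C) = (-18 + C)*(2*C) = 2*C*(-18 + C))
H(-1*(-15))*(-518) = (2*(-1*(-15))*(-18 - 1*(-15)))*(-518) = (2*15*(-18 + 15))*(-518) = (2*15*(-3))*(-518) = -90*(-518) = 46620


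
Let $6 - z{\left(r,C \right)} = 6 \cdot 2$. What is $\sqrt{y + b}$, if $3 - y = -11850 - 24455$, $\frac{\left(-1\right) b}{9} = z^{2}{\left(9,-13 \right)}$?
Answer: $4 \sqrt{2249} \approx 189.69$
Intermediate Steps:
$z{\left(r,C \right)} = -6$ ($z{\left(r,C \right)} = 6 - 6 \cdot 2 = 6 - 12 = -6$)
$b = -324$ ($b = - 9 \left(-6\right)^{2} = \left(-9\right) 36 = -324$)
$y = 36308$ ($y = 3 - \left(-11850 - 24455\right) = 3 - -36305 = 3 + 36305 = 36308$)
$\sqrt{y + b} = \sqrt{36308 - 324} = \sqrt{35984} = 4 \sqrt{2249}$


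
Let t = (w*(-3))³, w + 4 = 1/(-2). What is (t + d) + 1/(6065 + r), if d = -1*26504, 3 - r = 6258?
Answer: -18273159/760 ≈ -24044.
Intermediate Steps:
r = -6255 (r = 3 - 1*6258 = 3 - 6258 = -6255)
w = -9/2 (w = -4 + 1/(-2) = -4 - ½ = -9/2 ≈ -4.5000)
d = -26504
t = 19683/8 (t = (-9/2*(-3))³ = (27/2)³ = 19683/8 ≈ 2460.4)
(t + d) + 1/(6065 + r) = (19683/8 - 26504) + 1/(6065 - 6255) = -192349/8 + 1/(-190) = -192349/8 - 1/190 = -18273159/760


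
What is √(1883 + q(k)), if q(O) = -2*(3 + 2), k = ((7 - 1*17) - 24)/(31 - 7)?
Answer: √1873 ≈ 43.278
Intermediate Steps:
k = -17/12 (k = ((7 - 17) - 24)/24 = (-10 - 24)*(1/24) = -34*1/24 = -17/12 ≈ -1.4167)
q(O) = -10 (q(O) = -2*5 = -10)
√(1883 + q(k)) = √(1883 - 10) = √1873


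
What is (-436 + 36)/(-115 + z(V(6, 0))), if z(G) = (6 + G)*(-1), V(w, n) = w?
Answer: 400/127 ≈ 3.1496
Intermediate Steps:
z(G) = -6 - G
(-436 + 36)/(-115 + z(V(6, 0))) = (-436 + 36)/(-115 + (-6 - 1*6)) = -400/(-115 + (-6 - 6)) = -400/(-115 - 12) = -400/(-127) = -400*(-1/127) = 400/127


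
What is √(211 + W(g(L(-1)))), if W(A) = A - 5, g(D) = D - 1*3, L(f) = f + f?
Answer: √201 ≈ 14.177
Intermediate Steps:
L(f) = 2*f
g(D) = -3 + D (g(D) = D - 3 = -3 + D)
W(A) = -5 + A
√(211 + W(g(L(-1)))) = √(211 + (-5 + (-3 + 2*(-1)))) = √(211 + (-5 + (-3 - 2))) = √(211 + (-5 - 5)) = √(211 - 10) = √201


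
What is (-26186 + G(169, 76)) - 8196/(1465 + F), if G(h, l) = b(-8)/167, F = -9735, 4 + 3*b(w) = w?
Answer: -18081943544/690545 ≈ -26185.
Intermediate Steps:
b(w) = -4/3 + w/3
G(h, l) = -4/167 (G(h, l) = (-4/3 + (1/3)*(-8))/167 = (-4/3 - 8/3)*(1/167) = -4*1/167 = -4/167)
(-26186 + G(169, 76)) - 8196/(1465 + F) = (-26186 - 4/167) - 8196/(1465 - 9735) = -4373066/167 - 8196/(-8270) = -4373066/167 - 8196*(-1/8270) = -4373066/167 + 4098/4135 = -18081943544/690545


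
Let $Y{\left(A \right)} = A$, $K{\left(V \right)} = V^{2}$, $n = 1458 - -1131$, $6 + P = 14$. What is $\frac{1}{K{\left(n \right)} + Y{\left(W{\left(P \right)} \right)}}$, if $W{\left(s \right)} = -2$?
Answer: $\frac{1}{6702919} \approx 1.4919 \cdot 10^{-7}$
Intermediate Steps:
$P = 8$ ($P = -6 + 14 = 8$)
$n = 2589$ ($n = 1458 + 1131 = 2589$)
$\frac{1}{K{\left(n \right)} + Y{\left(W{\left(P \right)} \right)}} = \frac{1}{2589^{2} - 2} = \frac{1}{6702921 - 2} = \frac{1}{6702919}$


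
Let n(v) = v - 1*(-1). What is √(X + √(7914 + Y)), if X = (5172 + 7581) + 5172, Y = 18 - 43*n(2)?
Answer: √(17925 + 51*√3) ≈ 134.21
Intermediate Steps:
n(v) = 1 + v (n(v) = v + 1 = 1 + v)
Y = -111 (Y = 18 - 43*(1 + 2) = 18 - 43*3 = 18 - 129 = -111)
X = 17925 (X = 12753 + 5172 = 17925)
√(X + √(7914 + Y)) = √(17925 + √(7914 - 111)) = √(17925 + √7803) = √(17925 + 51*√3)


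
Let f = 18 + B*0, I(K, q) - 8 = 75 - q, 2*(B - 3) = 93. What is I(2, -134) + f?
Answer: 235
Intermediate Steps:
B = 99/2 (B = 3 + (1/2)*93 = 3 + 93/2 = 99/2 ≈ 49.500)
I(K, q) = 83 - q (I(K, q) = 8 + (75 - q) = 83 - q)
f = 18 (f = 18 + (99/2)*0 = 18 + 0 = 18)
I(2, -134) + f = (83 - 1*(-134)) + 18 = (83 + 134) + 18 = 217 + 18 = 235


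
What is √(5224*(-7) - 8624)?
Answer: 2*I*√11298 ≈ 212.58*I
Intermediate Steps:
√(5224*(-7) - 8624) = √(-36568 - 8624) = √(-45192) = 2*I*√11298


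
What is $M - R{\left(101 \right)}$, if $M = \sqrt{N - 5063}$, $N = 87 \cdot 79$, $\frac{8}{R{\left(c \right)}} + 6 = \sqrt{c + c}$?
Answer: $- \frac{24}{83} + \sqrt{1810} - \frac{4 \sqrt{202}}{83} \approx 41.57$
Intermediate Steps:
$R{\left(c \right)} = \frac{8}{-6 + \sqrt{2} \sqrt{c}}$ ($R{\left(c \right)} = \frac{8}{-6 + \sqrt{c + c}} = \frac{8}{-6 + \sqrt{2 c}} = \frac{8}{-6 + \sqrt{2} \sqrt{c}}$)
$N = 6873$
$M = \sqrt{1810}$ ($M = \sqrt{6873 - 5063} = \sqrt{1810} \approx 42.544$)
$M - R{\left(101 \right)} = \sqrt{1810} - \frac{8}{-6 + \sqrt{2} \sqrt{101}} = \sqrt{1810} - \frac{8}{-6 + \sqrt{202}}$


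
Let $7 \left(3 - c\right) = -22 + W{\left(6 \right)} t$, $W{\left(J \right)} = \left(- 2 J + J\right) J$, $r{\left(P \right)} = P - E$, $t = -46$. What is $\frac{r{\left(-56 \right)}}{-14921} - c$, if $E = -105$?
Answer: $\frac{24067230}{104447} \approx 230.43$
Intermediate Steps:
$r{\left(P \right)} = 105 + P$ ($r{\left(P \right)} = P - -105 = P + 105 = 105 + P$)
$W{\left(J \right)} = - J^{2}$ ($W{\left(J \right)} = - J J = - J^{2}$)
$c = - \frac{1613}{7}$ ($c = 3 - \frac{-22 + - 6^{2} \left(-46\right)}{7} = 3 - \frac{-22 + \left(-1\right) 36 \left(-46\right)}{7} = 3 - \frac{-22 - -1656}{7} = 3 - \frac{-22 + 1656}{7} = 3 - \frac{1634}{7} = - \frac{1613}{7} \approx -230.43$)
$\frac{r{\left(-56 \right)}}{-14921} - c = \frac{105 - 56}{-14921} - - \frac{1613}{7} = 49 \left(- \frac{1}{14921}\right) + \frac{1613}{7} = - \frac{49}{14921} + \frac{1613}{7} = \frac{24067230}{104447}$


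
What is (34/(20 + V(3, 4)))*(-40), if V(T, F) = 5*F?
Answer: -34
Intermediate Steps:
(34/(20 + V(3, 4)))*(-40) = (34/(20 + 5*4))*(-40) = (34/(20 + 20))*(-40) = (34/40)*(-40) = ((1/40)*34)*(-40) = (17/20)*(-40) = -34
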